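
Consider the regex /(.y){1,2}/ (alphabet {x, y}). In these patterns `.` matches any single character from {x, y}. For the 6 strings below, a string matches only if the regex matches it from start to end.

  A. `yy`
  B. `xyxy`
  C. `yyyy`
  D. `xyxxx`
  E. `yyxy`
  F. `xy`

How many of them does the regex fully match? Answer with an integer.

5

A → match
B → match
C → match
D → no match — must end with `y`
E → match
F → match
Total matched: 5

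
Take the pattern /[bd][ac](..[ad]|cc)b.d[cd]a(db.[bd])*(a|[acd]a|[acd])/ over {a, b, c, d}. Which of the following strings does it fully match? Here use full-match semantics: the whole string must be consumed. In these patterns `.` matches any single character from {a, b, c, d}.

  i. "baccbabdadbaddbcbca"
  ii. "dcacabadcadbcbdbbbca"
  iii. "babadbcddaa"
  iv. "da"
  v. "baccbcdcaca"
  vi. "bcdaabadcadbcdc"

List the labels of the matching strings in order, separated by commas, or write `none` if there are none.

ii, iii, v, vi

i → no match
ii → match
iii. "babadbcddaa" → match
iv. "da" → no match
v. "baccbcdcaca" → match
vi → match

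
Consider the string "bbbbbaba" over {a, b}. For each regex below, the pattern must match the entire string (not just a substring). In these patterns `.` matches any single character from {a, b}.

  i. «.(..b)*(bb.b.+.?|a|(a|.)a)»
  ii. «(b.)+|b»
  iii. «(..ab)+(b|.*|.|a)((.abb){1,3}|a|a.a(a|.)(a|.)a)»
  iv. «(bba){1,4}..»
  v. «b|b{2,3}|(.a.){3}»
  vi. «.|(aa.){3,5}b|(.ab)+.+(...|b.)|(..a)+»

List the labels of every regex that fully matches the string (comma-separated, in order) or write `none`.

i → match
ii → match
iii → no match
iv → no match — must start with "bba"
v → no match
vi → no match

i, ii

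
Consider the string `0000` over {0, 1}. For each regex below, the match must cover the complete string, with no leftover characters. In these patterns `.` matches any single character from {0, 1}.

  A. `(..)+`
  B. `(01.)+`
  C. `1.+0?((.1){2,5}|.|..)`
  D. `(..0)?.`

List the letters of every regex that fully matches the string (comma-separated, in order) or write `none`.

A, D

A → match
B → no match — must start with `01`
C → no match — must start with `1`
D → match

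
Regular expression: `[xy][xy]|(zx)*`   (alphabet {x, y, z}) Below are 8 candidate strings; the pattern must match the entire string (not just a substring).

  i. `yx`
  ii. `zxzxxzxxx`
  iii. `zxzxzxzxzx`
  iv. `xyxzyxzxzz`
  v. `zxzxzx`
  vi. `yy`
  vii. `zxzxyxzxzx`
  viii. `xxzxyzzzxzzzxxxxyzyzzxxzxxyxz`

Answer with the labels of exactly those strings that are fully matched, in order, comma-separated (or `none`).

i, iii, v, vi

i → match
ii → no match
iii → match
iv → no match
v → match
vi → match
vii → no match
viii → no match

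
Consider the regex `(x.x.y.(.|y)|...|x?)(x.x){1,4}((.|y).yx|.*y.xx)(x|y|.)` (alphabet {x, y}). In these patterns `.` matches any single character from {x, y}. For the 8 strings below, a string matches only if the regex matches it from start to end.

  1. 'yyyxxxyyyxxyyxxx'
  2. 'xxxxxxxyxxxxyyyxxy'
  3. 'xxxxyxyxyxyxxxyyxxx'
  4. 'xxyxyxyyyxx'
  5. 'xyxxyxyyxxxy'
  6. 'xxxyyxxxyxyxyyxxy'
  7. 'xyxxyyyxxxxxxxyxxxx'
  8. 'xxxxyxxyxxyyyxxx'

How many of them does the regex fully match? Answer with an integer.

1 → match
2 → match
3 → match
4 → match
5 → match
6 → match
7 → match
8 → match
Total matched: 8

8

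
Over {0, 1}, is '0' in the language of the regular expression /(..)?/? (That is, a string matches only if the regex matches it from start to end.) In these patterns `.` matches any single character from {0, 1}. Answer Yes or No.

No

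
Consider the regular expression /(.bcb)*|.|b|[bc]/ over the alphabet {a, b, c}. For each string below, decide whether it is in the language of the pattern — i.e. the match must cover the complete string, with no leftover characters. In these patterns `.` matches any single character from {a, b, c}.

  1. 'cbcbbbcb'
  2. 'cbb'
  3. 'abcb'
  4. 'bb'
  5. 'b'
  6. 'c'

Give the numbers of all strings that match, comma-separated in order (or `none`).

1 → match
2 → no match
3 → match
4 → no match
5 → match
6 → match

1, 3, 5, 6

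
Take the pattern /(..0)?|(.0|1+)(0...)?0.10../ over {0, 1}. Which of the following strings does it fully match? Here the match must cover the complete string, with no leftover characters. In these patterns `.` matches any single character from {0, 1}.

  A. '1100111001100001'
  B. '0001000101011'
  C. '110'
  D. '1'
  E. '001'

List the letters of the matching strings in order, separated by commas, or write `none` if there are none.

C

A → no match
B → no match
C → match
D → no match
E → no match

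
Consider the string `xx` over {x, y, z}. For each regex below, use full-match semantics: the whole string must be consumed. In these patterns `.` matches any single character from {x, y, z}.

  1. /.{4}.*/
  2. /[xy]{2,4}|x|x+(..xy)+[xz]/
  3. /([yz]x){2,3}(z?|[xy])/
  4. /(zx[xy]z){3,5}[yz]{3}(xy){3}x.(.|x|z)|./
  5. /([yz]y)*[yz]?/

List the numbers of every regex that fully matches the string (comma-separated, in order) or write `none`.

2

1 → no match
2 → match
3 → no match
4 → no match
5 → no match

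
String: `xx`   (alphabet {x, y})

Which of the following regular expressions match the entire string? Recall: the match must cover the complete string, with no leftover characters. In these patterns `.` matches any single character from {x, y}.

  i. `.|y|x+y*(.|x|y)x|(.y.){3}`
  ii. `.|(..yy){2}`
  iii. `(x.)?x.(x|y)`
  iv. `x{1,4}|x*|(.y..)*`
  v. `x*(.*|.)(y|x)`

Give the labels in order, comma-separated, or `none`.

i → no match
ii → no match
iii → no match
iv → match
v → match

iv, v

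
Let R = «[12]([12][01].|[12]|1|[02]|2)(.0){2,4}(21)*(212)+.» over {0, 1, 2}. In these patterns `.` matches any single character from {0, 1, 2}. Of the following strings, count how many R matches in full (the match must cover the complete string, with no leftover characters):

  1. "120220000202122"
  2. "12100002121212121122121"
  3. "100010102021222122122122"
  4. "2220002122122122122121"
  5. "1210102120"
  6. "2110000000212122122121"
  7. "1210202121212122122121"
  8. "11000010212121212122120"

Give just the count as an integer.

5

1 → no match
2 → no match
3 → no match
4 → match
5. "1210102120" → match
6 → match
7 → match
8 → match
Total matched: 5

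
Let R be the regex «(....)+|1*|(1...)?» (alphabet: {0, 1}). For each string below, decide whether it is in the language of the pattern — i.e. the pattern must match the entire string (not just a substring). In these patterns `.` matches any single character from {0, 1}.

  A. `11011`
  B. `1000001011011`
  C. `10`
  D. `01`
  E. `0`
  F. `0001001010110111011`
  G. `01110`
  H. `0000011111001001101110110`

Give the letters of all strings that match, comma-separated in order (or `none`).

none

A → no match
B → no match
C → no match
D → no match
E → no match
F → no match
G → no match
H → no match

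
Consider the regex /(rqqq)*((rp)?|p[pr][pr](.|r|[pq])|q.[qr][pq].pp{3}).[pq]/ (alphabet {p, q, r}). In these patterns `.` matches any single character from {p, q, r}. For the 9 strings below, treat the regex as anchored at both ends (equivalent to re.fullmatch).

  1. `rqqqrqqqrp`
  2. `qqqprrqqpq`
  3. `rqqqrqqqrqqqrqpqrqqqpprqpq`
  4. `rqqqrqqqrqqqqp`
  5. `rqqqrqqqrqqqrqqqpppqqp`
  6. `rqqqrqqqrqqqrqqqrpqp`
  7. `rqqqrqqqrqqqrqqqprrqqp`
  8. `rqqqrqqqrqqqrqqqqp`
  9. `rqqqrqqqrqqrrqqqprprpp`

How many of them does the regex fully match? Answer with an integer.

6

1 → match
2 → no match
3 → no match
4 → match
5 → match
6 → match
7 → match
8 → match
9 → no match
Total matched: 6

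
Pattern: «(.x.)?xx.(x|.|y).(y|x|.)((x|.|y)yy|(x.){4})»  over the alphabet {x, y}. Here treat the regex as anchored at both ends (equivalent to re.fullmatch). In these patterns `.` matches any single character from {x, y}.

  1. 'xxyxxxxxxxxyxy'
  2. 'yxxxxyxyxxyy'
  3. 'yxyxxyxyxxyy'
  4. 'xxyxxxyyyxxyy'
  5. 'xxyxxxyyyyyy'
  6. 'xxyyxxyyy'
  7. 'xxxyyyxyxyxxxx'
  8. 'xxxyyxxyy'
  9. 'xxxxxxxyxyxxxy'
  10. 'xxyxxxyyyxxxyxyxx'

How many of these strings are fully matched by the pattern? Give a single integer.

1 → match
2 → match
3 → match
4 → no match
5 → match
6 → match
7 → match
8 → match
9 → match
10 → match
Total matched: 9

9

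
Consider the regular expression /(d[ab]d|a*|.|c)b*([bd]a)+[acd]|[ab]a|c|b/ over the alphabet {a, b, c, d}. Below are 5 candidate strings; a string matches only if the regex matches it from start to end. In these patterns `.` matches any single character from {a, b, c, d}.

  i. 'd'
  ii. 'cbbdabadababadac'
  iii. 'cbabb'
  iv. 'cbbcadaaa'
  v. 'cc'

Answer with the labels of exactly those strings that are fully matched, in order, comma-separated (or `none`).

ii

i → no match
ii → match
iii → no match
iv → no match
v → no match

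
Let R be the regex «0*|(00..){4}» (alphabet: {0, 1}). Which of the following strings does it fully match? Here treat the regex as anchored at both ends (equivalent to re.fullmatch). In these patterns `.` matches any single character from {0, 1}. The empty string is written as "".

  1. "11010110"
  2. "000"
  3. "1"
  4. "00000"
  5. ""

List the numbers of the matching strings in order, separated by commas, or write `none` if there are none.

2, 4, 5

1 → no match
2 → match
3 → no match
4 → match
5 → match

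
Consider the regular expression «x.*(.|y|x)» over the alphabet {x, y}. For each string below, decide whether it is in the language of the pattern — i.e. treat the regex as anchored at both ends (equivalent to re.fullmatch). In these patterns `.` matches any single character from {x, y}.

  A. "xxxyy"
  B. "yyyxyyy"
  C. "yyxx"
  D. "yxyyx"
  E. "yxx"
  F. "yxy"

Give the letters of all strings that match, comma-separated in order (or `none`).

A. "xxxyy" → match
B. "yyyxyyy" → no match — must start with "x"
C. "yyxx" → no match — must start with "x"
D. "yxyyx" → no match — must start with "x"
E. "yxx" → no match — must start with "x"
F. "yxy" → no match — must start with "x"

A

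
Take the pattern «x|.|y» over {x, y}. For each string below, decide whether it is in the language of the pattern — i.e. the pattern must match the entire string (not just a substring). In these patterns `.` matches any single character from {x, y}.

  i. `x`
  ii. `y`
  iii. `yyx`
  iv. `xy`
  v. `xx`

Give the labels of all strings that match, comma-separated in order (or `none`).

i → match
ii → match
iii → no match
iv → no match
v → no match

i, ii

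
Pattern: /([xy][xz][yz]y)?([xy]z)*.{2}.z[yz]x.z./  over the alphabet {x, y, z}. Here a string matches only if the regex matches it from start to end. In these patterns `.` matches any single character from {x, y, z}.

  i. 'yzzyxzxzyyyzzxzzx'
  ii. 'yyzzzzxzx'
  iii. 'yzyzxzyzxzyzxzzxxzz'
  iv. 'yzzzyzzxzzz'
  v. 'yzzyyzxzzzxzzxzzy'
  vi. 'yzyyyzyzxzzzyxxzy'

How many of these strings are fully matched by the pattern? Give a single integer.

5

i → match
ii. 'yyzzzzxzx' → no match
iii → match
iv. 'yzzzyzzxzzz' → match
v → match
vi → match
Total matched: 5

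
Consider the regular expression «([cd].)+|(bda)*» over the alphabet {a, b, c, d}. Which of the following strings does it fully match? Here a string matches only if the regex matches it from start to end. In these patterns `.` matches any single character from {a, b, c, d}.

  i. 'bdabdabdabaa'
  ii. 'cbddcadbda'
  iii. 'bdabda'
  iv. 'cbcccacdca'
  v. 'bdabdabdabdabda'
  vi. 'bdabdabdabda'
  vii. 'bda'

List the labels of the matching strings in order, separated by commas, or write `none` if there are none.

i → no match
ii → match
iii → match
iv → match
v → match
vi → match
vii → match

ii, iii, iv, v, vi, vii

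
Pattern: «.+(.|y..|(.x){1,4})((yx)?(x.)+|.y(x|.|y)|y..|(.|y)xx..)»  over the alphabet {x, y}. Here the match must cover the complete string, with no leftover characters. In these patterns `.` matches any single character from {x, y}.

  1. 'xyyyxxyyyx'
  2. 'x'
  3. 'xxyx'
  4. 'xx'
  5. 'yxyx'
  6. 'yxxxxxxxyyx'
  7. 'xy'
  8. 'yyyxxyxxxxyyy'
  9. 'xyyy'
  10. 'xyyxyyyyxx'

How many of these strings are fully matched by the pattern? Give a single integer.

4

1 → match
2 → no match
3 → no match
4 → no match
5 → no match
6 → match
7 → no match
8 → match
9 → no match
10 → match
Total matched: 4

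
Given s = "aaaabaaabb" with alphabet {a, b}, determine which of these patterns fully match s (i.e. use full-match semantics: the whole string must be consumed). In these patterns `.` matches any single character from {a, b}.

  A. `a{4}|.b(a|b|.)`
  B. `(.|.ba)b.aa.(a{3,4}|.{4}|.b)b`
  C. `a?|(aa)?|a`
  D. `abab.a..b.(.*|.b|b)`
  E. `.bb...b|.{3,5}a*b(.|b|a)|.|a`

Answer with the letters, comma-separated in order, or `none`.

A → no match
B → no match
C → no match
D → no match — must start with "abab"
E → match

E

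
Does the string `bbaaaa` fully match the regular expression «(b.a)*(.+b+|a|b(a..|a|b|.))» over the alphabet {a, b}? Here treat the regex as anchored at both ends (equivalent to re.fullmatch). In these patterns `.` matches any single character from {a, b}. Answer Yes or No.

No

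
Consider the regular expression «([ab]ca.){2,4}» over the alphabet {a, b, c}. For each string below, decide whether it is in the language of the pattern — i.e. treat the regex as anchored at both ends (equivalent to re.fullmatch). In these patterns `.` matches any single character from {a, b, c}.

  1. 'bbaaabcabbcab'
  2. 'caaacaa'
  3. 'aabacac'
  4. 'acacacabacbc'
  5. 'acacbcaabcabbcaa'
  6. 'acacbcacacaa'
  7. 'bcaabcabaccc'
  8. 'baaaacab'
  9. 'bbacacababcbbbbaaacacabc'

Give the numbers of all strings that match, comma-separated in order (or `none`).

5, 6

1 → no match
2 → no match
3 → no match
4 → no match
5 → match
6 → match
7 → no match
8 → no match
9 → no match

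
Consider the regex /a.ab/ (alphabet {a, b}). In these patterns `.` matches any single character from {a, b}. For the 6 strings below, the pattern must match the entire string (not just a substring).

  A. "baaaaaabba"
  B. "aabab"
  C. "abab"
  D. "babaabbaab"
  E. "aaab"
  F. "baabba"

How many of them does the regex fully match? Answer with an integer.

2

A → no match — must start with "a"
B → no match
C → match
D → no match — must start with "a"
E → match
F → no match — must start with "a"
Total matched: 2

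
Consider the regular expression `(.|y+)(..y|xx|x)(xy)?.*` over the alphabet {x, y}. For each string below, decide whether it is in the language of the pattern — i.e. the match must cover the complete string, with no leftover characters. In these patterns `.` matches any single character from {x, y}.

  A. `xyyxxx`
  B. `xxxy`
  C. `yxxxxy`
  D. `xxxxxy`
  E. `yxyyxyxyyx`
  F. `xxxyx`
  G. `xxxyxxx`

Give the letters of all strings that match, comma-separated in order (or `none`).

A → no match
B → match
C → match
D → match
E → match
F → match
G → match

B, C, D, E, F, G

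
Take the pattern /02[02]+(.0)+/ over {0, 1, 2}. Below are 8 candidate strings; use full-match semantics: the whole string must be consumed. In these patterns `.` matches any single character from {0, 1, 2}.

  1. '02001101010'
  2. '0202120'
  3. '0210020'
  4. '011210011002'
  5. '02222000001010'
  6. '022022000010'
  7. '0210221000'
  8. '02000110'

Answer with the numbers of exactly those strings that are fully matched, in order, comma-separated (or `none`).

1 → no match
2 → no match
3 → no match
4 → no match — must start with '02'
5 → match
6 → match
7 → no match
8 → no match

5, 6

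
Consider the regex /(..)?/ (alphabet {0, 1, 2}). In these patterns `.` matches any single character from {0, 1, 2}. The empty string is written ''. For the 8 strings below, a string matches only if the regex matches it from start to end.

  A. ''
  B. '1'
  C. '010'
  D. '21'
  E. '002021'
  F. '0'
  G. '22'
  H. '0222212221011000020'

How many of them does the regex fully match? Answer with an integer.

3

A → match
B → no match
C → no match
D → match
E → no match
F → no match
G → match
H → no match
Total matched: 3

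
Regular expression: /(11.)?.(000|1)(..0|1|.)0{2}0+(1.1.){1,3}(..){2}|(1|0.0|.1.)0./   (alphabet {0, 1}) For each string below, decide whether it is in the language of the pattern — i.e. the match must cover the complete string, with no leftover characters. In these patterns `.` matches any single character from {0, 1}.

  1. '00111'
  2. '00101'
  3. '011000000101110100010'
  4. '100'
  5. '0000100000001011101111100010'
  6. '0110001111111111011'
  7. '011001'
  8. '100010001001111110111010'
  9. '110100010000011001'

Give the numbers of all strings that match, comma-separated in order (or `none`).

3, 4, 5

1 → no match
2 → no match
3 → match
4 → match
5 → match
6 → no match
7 → no match
8 → no match
9 → no match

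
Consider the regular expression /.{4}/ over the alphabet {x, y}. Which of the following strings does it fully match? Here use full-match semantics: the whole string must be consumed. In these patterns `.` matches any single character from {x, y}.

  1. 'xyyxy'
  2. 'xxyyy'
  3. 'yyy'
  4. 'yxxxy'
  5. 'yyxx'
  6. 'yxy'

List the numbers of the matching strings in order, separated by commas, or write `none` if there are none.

1 → no match
2 → no match
3 → no match
4 → no match
5 → match
6 → no match

5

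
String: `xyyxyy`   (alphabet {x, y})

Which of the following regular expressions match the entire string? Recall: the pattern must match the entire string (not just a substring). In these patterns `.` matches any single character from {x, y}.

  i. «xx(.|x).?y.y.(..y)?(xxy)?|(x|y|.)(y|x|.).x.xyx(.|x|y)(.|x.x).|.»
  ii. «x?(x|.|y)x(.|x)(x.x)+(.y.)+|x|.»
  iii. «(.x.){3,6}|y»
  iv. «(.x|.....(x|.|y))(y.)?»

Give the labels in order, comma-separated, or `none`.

i → no match
ii → no match
iii → no match
iv → match

iv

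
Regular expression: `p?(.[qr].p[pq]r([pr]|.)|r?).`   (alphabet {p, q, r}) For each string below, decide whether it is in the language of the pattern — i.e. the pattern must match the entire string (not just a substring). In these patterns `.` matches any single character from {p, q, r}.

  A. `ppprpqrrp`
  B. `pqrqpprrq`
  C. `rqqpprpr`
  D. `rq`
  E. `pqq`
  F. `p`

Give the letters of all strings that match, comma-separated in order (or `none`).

A → no match
B → match
C → match
D → match
E → no match
F → match

B, C, D, F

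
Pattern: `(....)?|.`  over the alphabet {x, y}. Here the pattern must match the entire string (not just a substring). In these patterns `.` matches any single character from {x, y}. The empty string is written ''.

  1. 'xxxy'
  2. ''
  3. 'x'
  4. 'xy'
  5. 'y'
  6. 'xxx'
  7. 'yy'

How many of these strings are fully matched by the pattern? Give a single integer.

4

1 → match
2 → match
3 → match
4 → no match
5 → match
6 → no match
7 → no match
Total matched: 4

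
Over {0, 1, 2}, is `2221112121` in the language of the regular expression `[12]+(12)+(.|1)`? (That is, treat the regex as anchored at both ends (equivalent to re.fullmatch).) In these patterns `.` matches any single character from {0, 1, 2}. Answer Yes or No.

Yes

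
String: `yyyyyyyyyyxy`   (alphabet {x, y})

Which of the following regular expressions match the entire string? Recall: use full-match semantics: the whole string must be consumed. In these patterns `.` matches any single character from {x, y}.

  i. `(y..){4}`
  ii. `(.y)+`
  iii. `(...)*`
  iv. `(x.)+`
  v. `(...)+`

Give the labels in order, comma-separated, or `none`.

i, ii, iii, v

i → match
ii → match
iii → match
iv → no match — must start with `x`
v → match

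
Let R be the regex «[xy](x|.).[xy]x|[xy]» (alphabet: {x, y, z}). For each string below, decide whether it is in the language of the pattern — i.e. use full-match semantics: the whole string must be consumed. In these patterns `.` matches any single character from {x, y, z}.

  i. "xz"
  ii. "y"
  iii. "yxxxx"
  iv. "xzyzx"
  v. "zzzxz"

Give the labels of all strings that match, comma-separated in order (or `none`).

ii, iii

i → no match
ii → match
iii → match
iv → no match
v → no match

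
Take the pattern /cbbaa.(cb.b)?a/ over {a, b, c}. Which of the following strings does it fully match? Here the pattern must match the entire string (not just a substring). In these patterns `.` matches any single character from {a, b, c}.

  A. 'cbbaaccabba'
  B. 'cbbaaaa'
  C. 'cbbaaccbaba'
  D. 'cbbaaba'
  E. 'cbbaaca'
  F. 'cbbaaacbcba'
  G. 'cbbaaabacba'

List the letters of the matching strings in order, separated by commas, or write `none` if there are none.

B, C, D, E, F

A → no match
B → match
C → match
D → match
E → match
F → match
G → no match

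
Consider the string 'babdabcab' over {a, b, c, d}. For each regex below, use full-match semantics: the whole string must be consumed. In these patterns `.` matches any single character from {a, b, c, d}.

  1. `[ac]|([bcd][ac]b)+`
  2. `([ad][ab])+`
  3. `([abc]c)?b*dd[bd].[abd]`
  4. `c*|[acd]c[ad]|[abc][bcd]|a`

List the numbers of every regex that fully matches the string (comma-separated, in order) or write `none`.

1

1 → match
2 → no match
3 → no match
4 → no match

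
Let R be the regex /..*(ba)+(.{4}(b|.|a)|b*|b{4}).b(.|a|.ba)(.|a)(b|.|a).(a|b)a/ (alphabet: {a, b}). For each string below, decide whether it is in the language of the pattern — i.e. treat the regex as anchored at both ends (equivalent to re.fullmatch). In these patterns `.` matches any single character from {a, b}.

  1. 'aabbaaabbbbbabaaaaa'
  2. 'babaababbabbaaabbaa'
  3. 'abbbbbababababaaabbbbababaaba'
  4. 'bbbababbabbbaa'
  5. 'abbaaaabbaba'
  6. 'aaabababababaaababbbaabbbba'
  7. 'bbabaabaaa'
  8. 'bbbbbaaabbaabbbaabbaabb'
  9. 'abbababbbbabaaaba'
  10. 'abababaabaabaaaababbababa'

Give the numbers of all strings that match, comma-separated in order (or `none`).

1 → no match
2 → no match
3 → no match
4 → match
5 → no match
6 → no match
7 → no match
8 → no match — must end with 'a'
9 → no match
10 → no match

4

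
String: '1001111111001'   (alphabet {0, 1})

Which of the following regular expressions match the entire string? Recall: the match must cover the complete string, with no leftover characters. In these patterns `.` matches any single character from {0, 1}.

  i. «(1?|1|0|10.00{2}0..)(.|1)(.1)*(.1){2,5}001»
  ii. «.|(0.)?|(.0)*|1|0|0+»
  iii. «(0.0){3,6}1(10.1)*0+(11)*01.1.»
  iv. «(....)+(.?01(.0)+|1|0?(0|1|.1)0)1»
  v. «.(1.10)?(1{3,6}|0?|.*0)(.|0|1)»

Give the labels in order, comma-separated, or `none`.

i, v

i → match
ii → no match
iii → no match — must start with '0'
iv → no match
v → match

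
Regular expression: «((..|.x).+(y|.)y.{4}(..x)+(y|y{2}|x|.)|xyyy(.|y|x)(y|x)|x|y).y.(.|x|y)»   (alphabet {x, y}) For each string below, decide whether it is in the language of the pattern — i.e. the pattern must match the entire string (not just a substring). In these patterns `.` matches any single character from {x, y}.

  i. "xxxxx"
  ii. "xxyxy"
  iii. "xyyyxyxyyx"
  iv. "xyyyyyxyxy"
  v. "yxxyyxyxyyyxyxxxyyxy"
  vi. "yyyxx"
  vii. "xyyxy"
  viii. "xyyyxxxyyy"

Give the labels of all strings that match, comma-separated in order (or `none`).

ii, iii, iv, v, vi, vii, viii

i → no match
ii → match
iii → match
iv → match
v → match
vi → match
vii → match
viii → match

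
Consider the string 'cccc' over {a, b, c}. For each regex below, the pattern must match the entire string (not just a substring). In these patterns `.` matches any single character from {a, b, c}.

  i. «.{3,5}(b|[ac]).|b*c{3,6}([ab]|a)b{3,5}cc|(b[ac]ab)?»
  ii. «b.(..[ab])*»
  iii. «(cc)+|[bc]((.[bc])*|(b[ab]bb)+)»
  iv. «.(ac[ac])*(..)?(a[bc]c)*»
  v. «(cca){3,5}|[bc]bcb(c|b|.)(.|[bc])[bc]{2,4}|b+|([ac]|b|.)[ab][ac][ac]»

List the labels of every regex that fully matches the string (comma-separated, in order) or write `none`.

iii

i → no match
ii → no match — must start with 'b'
iii → match
iv → no match
v → no match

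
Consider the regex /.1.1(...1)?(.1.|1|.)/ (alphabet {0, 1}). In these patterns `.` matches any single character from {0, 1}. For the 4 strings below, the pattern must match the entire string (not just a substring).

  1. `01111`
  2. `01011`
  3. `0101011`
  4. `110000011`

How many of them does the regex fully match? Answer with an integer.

1 → match
2 → match
3 → match
4 → no match
Total matched: 3

3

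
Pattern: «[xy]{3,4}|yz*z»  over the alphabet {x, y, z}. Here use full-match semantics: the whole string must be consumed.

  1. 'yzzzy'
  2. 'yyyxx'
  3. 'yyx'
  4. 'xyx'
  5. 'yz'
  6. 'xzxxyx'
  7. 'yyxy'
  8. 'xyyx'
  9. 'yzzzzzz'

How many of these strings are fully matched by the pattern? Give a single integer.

1. 'yzzzy' → no match
2. 'yyyxx' → no match
3. 'yyx' → match
4. 'xyx' → match
5. 'yz' → match
6. 'xzxxyx' → no match
7. 'yyxy' → match
8. 'xyyx' → match
9. 'yzzzzzz' → match
Total matched: 6

6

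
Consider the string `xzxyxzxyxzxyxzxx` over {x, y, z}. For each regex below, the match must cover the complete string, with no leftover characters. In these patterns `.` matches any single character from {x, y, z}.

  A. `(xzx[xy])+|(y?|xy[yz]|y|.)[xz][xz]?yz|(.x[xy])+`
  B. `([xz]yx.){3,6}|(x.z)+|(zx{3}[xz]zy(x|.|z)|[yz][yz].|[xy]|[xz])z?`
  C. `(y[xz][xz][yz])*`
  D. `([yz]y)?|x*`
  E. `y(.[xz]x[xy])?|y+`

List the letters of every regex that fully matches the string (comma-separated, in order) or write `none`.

A

A → match
B → no match
C → no match
D → no match
E → no match — must start with `y`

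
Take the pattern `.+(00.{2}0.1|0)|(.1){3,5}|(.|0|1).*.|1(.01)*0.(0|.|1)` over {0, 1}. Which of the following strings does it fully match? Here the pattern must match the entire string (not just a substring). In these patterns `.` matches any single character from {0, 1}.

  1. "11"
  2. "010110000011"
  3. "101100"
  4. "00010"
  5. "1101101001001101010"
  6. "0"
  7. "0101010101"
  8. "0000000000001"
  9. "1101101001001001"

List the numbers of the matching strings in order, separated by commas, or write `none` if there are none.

1. "11" → match
2. "010110000011" → match
3. "101100" → match
4. "00010" → match
5 → match
6. "0" → no match
7. "0101010101" → match
8 → match
9 → match

1, 2, 3, 4, 5, 7, 8, 9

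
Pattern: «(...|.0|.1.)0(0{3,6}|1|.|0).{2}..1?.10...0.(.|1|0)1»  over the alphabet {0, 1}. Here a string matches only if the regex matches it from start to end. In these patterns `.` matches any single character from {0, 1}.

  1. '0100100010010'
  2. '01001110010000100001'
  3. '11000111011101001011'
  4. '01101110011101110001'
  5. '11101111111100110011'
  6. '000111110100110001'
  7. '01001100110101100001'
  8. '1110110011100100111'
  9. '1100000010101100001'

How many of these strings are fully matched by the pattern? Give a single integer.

6

1 → no match — must end with '1'
2 → no match
3 → no match
4 → match
5 → match
6 → match
7 → match
8 → match
9 → match
Total matched: 6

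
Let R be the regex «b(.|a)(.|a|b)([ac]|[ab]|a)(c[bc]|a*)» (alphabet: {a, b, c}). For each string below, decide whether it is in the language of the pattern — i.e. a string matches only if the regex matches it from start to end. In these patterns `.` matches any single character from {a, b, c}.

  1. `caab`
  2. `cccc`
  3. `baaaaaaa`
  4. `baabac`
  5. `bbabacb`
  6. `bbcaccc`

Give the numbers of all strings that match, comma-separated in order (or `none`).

1 → no match — must start with `b`
2 → no match — must start with `b`
3 → match
4 → no match
5 → no match
6 → no match

3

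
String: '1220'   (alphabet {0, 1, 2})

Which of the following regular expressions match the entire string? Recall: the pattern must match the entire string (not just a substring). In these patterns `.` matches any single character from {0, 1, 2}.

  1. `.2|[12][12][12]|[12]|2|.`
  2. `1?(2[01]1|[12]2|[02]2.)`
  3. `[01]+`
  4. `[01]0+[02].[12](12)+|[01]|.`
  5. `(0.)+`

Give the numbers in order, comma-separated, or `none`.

1 → no match
2 → match
3 → no match
4 → no match
5 → no match — must start with '0'

2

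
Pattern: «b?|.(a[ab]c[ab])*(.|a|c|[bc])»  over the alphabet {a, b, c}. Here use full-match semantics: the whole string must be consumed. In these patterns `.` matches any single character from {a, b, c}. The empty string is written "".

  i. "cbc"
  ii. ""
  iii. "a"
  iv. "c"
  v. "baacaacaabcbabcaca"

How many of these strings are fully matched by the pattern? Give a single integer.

1

i → no match
ii → match
iii → no match
iv → no match
v → no match
Total matched: 1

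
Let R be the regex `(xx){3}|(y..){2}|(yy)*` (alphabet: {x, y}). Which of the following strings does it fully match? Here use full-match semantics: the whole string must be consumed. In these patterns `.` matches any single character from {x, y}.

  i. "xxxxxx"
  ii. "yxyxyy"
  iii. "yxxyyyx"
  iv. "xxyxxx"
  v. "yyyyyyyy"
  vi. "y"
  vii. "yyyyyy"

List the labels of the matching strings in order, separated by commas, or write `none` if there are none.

i, v, vii

i. "xxxxxx" → match
ii. "yxyxyy" → no match
iii. "yxxyyyx" → no match
iv. "xxyxxx" → no match
v. "yyyyyyyy" → match
vi. "y" → no match
vii. "yyyyyy" → match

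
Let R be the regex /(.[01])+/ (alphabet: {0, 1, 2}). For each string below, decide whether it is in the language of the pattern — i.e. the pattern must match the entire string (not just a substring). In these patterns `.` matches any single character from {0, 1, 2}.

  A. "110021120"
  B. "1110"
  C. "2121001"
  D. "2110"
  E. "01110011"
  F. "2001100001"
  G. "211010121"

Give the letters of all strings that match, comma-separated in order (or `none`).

B, D, E, F

A → no match
B → match
C → no match
D → match
E → match
F → match
G → no match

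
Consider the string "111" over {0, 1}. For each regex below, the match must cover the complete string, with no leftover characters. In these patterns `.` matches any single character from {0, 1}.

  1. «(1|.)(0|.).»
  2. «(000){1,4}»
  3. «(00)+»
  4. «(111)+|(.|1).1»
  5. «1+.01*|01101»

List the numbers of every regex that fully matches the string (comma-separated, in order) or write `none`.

1 → match
2 → no match — must start with "000"
3 → no match — must start with "00"
4 → match
5 → no match

1, 4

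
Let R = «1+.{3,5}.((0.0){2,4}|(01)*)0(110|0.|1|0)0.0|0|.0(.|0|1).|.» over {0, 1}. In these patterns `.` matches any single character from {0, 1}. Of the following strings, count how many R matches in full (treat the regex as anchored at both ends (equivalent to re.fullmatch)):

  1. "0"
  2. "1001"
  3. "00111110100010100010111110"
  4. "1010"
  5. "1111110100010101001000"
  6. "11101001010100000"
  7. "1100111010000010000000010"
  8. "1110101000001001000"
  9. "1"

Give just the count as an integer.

1 → match
2 → match
3 → no match
4 → match
5 → match
6 → match
7 → match
8 → match
9 → match
Total matched: 8

8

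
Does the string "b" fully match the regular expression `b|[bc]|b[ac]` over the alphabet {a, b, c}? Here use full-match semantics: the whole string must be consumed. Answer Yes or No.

Yes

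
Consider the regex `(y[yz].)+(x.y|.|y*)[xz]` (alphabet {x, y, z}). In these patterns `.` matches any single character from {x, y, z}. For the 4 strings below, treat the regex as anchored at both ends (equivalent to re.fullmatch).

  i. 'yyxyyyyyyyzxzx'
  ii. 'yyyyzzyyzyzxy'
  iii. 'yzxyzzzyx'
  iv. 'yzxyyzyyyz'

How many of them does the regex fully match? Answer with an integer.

i → match
ii → no match
iii. 'yzxyzzzyx' → no match
iv. 'yzxyyzyyyz' → match
Total matched: 2

2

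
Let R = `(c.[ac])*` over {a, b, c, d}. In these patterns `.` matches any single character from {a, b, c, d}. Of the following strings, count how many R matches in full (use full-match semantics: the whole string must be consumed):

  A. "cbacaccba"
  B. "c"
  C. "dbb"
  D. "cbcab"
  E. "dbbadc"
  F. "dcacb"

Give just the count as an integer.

A → match
B → no match
C → no match
D → no match
E → no match
F → no match
Total matched: 1

1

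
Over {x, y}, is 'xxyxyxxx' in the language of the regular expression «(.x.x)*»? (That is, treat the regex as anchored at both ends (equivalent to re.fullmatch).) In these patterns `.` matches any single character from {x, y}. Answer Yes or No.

Yes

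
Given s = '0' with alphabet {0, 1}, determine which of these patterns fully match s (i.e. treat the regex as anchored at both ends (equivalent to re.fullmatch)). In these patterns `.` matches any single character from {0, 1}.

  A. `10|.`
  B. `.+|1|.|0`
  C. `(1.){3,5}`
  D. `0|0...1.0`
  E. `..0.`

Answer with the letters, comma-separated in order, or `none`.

A, B, D

A → match
B → match
C → no match — must start with '1'
D → match
E → no match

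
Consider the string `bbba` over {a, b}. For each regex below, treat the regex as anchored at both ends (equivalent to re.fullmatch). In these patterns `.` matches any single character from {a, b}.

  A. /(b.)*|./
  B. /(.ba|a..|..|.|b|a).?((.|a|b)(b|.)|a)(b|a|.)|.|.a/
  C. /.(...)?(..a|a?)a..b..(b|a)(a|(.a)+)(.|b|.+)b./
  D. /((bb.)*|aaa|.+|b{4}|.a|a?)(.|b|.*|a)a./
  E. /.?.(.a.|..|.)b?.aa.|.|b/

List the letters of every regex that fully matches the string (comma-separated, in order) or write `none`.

A → match
B → match
C → no match
D → no match
E → no match

A, B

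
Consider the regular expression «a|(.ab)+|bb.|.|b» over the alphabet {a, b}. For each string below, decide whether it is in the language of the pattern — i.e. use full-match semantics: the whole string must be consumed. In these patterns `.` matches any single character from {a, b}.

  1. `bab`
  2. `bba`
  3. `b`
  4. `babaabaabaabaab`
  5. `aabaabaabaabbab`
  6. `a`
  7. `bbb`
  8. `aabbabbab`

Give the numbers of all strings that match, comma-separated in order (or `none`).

1 → match
2 → match
3 → match
4 → match
5 → match
6 → match
7 → match
8 → match

1, 2, 3, 4, 5, 6, 7, 8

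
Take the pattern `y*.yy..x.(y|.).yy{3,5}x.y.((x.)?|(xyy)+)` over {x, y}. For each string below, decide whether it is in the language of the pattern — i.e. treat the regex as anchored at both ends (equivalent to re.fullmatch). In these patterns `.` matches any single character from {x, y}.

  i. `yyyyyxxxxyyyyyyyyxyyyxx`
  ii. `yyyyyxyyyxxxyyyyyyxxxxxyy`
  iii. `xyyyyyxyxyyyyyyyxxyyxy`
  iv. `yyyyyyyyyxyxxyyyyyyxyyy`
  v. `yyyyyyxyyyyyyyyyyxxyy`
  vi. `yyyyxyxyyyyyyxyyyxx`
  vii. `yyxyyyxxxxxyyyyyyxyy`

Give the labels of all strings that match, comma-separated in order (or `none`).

i → match
ii → no match
iii → no match
iv → match
v → no match
vi → no match
vii → no match

i, iv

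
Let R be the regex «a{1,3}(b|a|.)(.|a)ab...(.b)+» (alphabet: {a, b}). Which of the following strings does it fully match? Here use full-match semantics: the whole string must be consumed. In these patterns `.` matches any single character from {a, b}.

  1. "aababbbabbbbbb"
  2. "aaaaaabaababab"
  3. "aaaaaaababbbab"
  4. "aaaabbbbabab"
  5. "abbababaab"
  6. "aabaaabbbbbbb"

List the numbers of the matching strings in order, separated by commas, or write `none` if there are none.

1, 2, 4, 5

1 → match
2 → match
3 → no match
4. "aaaabbbbabab" → match
5. "abbababaab" → match
6 → no match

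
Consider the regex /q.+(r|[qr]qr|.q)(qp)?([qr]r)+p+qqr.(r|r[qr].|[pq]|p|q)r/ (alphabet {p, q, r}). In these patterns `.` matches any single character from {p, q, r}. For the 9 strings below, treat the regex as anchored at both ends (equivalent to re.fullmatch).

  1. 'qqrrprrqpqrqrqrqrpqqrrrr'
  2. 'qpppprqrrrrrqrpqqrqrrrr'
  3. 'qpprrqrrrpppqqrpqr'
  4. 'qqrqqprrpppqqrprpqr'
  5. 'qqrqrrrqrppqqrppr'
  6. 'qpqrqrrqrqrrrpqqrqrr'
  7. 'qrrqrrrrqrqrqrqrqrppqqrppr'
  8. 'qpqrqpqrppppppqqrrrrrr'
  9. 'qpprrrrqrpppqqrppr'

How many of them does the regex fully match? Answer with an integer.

1 → match
2 → match
3 → match
4 → no match
5 → match
6 → match
7 → match
8 → match
9 → match
Total matched: 8

8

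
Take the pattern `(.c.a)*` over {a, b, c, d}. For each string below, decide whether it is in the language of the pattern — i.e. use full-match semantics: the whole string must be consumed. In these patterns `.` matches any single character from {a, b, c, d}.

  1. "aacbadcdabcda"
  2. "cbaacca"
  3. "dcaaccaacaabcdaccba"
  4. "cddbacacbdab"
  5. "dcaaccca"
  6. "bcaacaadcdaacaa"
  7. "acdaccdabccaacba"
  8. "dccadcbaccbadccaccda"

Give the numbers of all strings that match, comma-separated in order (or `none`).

5, 7, 8

1 → no match
2 → no match
3 → no match
4 → no match
5 → match
6 → no match
7 → match
8 → match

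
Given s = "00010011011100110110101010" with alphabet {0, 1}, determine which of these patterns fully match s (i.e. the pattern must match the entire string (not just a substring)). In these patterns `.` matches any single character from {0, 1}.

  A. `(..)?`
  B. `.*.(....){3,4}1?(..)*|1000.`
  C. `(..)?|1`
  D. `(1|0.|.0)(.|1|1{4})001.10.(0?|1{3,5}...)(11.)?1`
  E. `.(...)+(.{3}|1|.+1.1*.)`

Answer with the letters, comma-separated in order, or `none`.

A → no match
B → match
C → no match
D → no match — must end with "1"
E → match

B, E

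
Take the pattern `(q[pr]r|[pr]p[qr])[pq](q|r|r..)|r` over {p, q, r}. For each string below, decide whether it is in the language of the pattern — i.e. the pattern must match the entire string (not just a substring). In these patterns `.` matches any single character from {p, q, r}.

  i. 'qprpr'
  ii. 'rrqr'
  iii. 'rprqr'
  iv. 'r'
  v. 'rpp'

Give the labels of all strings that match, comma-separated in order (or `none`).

i → match
ii → no match
iii → match
iv → match
v → no match

i, iii, iv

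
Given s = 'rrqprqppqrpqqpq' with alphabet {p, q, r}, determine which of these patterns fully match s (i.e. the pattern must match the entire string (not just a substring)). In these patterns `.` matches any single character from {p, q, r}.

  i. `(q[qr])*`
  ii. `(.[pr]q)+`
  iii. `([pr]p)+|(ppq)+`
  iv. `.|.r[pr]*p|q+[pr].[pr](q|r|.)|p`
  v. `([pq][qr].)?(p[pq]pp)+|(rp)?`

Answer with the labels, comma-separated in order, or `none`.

ii

i → no match
ii → match
iii → no match
iv → no match
v → no match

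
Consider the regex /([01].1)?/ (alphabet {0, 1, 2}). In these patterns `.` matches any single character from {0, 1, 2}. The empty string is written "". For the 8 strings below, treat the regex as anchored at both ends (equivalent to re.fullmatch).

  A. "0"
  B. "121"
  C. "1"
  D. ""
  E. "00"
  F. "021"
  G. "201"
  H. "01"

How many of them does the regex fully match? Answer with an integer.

3

A → no match
B → match
C → no match
D → match
E → no match
F → match
G → no match
H → no match
Total matched: 3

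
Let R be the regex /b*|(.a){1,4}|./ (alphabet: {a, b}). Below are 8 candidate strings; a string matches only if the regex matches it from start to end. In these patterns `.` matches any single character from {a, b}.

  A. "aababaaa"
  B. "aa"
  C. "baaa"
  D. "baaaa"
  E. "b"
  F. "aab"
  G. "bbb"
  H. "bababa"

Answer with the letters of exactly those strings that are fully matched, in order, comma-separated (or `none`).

A, B, C, E, G, H

A. "aababaaa" → match
B. "aa" → match
C. "baaa" → match
D. "baaaa" → no match
E. "b" → match
F. "aab" → no match
G. "bbb" → match
H. "bababa" → match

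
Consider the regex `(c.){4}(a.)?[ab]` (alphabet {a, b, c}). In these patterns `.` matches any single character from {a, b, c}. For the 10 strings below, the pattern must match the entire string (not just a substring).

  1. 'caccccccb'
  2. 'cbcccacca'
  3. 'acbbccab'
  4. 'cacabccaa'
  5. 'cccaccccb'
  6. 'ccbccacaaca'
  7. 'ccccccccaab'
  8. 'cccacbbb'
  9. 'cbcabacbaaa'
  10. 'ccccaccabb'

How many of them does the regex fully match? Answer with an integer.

4

1 → match
2 → match
3 → no match — must start with 'c'
4 → no match
5 → match
6 → no match
7 → match
8 → no match
9 → no match
10 → no match
Total matched: 4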